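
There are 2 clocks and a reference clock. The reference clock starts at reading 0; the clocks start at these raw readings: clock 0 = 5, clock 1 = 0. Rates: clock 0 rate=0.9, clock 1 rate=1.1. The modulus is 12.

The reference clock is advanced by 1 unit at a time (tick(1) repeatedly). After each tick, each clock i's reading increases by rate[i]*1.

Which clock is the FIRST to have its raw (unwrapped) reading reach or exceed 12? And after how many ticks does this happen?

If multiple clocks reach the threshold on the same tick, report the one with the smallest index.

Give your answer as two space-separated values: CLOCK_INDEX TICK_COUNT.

Answer: 0 8

Derivation:
clock 0: start=5, rate=0.9, needs 12-5 = 7; ticks = ceil(7/0.9) = ceil(7.7778) = 8; reading at tick 8 = 5 + 0.9*8 = 12.2000
clock 1: start=0, rate=1.1, needs 12-0 = 12; ticks = ceil(12/1.1) = ceil(10.9091) = 11; reading at tick 11 = 0 + 1.1*11 = 12.1000
Minimum tick count = 8; winners = [0]; smallest index = 0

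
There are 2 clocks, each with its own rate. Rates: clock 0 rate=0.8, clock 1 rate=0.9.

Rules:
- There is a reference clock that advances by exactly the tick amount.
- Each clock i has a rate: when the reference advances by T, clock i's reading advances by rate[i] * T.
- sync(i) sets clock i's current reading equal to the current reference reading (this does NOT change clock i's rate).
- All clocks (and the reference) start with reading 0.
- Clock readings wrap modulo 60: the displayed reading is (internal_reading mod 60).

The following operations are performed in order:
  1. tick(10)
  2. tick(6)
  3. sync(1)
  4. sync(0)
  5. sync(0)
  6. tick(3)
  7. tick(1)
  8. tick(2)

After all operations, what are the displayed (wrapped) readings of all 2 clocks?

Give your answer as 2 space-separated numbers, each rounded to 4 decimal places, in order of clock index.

After op 1 tick(10): ref=10.0000 raw=[8.0000 9.0000]
After op 2 tick(6): ref=16.0000 raw=[12.8000 14.4000]
After op 3 sync(1): ref=16.0000 raw=[12.8000 16.0000]
After op 4 sync(0): ref=16.0000 raw=[16.0000 16.0000]
After op 5 sync(0): ref=16.0000 raw=[16.0000 16.0000]
After op 6 tick(3): ref=19.0000 raw=[18.4000 18.7000]
After op 7 tick(1): ref=20.0000 raw=[19.2000 19.6000]
After op 8 tick(2): ref=22.0000 raw=[20.8000 21.4000]
Wrap final raw readings (mod 60): 20.8000 mod 60 = 20.8000; 21.4000 mod 60 = 21.4000

Answer: 20.8000 21.4000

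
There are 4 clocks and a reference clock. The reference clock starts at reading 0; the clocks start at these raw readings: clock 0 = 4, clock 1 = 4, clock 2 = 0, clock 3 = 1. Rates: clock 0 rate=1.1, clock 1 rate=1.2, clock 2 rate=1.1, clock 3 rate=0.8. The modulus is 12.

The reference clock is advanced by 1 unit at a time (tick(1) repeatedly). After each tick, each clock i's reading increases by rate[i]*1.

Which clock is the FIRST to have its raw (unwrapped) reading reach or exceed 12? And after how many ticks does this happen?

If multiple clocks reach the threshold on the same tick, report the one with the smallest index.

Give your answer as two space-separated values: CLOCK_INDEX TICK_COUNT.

clock 0: start=4, rate=1.1, needs 12-4 = 8; ticks = ceil(8/1.1) = ceil(7.2727) = 8; reading at tick 8 = 4 + 1.1*8 = 12.8000
clock 1: start=4, rate=1.2, needs 12-4 = 8; ticks = ceil(8/1.2) = ceil(6.6667) = 7; reading at tick 7 = 4 + 1.2*7 = 12.4000
clock 2: start=0, rate=1.1, needs 12-0 = 12; ticks = ceil(12/1.1) = ceil(10.9091) = 11; reading at tick 11 = 0 + 1.1*11 = 12.1000
clock 3: start=1, rate=0.8, needs 12-1 = 11; ticks = ceil(11/0.8) = ceil(13.7500) = 14; reading at tick 14 = 1 + 0.8*14 = 12.2000
Minimum tick count = 7; winners = [1]; smallest index = 1

Answer: 1 7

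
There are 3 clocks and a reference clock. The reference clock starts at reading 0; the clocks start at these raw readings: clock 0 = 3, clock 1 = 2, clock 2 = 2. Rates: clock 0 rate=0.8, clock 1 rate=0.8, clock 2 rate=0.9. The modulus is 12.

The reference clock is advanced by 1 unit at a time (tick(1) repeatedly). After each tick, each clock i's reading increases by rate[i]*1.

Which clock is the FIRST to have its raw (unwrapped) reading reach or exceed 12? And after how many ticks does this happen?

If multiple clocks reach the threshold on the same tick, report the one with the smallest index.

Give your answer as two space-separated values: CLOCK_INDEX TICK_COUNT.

clock 0: start=3, rate=0.8, needs 12-3 = 9; ticks = ceil(9/0.8) = ceil(11.2500) = 12; reading at tick 12 = 3 + 0.8*12 = 12.6000
clock 1: start=2, rate=0.8, needs 12-2 = 10; ticks = ceil(10/0.8) = ceil(12.5000) = 13; reading at tick 13 = 2 + 0.8*13 = 12.4000
clock 2: start=2, rate=0.9, needs 12-2 = 10; ticks = ceil(10/0.9) = ceil(11.1111) = 12; reading at tick 12 = 2 + 0.9*12 = 12.8000
Minimum tick count = 12; winners = [0, 2]; smallest index = 0

Answer: 0 12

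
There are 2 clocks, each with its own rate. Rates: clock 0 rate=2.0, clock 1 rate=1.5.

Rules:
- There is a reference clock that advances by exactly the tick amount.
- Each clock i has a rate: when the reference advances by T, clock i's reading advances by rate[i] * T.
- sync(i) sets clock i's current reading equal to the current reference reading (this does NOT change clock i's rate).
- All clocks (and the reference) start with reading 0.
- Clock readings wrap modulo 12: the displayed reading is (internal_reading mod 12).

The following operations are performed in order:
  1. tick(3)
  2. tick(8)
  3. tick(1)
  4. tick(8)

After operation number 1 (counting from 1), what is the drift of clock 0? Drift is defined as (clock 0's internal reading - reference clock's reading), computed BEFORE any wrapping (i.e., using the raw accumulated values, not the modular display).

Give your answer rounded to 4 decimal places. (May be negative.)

Answer: 3.0000

Derivation:
After op 1 tick(3): ref=3.0000 raw=[6.0000 4.5000]
Drift of clock 0 after op 1: 6.0000 - 3.0000 = 3.0000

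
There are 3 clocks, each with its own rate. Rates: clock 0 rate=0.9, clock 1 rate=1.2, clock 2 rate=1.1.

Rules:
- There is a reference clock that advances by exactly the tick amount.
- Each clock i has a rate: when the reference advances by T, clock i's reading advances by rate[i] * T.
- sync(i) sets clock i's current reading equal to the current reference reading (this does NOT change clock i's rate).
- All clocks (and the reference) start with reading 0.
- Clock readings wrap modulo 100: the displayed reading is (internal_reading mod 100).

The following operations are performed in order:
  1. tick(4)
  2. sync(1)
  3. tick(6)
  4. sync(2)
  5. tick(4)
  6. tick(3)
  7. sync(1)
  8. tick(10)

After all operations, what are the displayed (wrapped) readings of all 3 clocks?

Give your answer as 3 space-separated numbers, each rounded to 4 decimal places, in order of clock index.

Answer: 24.3000 29.0000 28.7000

Derivation:
After op 1 tick(4): ref=4.0000 raw=[3.6000 4.8000 4.4000]
After op 2 sync(1): ref=4.0000 raw=[3.6000 4.0000 4.4000]
After op 3 tick(6): ref=10.0000 raw=[9.0000 11.2000 11.0000]
After op 4 sync(2): ref=10.0000 raw=[9.0000 11.2000 10.0000]
After op 5 tick(4): ref=14.0000 raw=[12.6000 16.0000 14.4000]
After op 6 tick(3): ref=17.0000 raw=[15.3000 19.6000 17.7000]
After op 7 sync(1): ref=17.0000 raw=[15.3000 17.0000 17.7000]
After op 8 tick(10): ref=27.0000 raw=[24.3000 29.0000 28.7000]
Wrap final raw readings (mod 100): 24.3000 mod 100 = 24.3000; 29.0000 mod 100 = 29.0000; 28.7000 mod 100 = 28.7000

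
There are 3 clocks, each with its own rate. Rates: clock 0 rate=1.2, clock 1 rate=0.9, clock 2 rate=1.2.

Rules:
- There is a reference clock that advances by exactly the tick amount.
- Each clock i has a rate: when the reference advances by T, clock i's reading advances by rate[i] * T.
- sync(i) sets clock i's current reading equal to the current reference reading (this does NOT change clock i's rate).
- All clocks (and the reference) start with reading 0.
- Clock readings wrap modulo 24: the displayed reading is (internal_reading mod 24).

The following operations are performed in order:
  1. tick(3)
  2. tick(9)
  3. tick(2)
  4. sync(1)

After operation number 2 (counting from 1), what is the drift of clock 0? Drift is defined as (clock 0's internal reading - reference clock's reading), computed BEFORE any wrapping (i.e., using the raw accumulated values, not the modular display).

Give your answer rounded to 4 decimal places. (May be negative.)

After op 1 tick(3): ref=3.0000 raw=[3.6000 2.7000 3.6000]
After op 2 tick(9): ref=12.0000 raw=[14.4000 10.8000 14.4000]
Drift of clock 0 after op 2: 14.4000 - 12.0000 = 2.4000

Answer: 2.4000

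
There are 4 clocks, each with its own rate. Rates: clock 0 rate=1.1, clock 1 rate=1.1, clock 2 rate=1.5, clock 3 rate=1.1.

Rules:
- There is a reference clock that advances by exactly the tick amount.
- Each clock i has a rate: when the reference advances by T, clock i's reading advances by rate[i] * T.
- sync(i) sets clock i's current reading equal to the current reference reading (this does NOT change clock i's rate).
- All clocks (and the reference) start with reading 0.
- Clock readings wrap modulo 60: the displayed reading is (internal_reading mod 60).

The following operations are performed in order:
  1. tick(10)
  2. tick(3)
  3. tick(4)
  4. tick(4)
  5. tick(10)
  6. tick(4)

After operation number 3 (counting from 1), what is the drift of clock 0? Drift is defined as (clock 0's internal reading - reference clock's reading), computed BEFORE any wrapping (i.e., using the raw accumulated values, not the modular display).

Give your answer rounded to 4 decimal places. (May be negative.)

Answer: 1.7000

Derivation:
After op 1 tick(10): ref=10.0000 raw=[11.0000 11.0000 15.0000 11.0000]
After op 2 tick(3): ref=13.0000 raw=[14.3000 14.3000 19.5000 14.3000]
After op 3 tick(4): ref=17.0000 raw=[18.7000 18.7000 25.5000 18.7000]
Drift of clock 0 after op 3: 18.7000 - 17.0000 = 1.7000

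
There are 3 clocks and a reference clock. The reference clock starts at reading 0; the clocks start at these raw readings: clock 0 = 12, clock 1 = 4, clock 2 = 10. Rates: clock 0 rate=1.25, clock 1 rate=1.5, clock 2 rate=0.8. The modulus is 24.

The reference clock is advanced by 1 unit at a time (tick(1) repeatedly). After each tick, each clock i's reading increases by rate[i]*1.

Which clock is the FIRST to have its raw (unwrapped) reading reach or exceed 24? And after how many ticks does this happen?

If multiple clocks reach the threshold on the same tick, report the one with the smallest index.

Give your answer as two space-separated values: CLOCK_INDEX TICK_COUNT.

Answer: 0 10

Derivation:
clock 0: start=12, rate=1.25, needs 24-12 = 12; ticks = ceil(12/1.25) = ceil(9.6000) = 10; reading at tick 10 = 12 + 1.25*10 = 24.5000
clock 1: start=4, rate=1.5, needs 24-4 = 20; ticks = ceil(20/1.5) = ceil(13.3333) = 14; reading at tick 14 = 4 + 1.5*14 = 25.0000
clock 2: start=10, rate=0.8, needs 24-10 = 14; ticks = ceil(14/0.8) = ceil(17.5000) = 18; reading at tick 18 = 10 + 0.8*18 = 24.4000
Minimum tick count = 10; winners = [0]; smallest index = 0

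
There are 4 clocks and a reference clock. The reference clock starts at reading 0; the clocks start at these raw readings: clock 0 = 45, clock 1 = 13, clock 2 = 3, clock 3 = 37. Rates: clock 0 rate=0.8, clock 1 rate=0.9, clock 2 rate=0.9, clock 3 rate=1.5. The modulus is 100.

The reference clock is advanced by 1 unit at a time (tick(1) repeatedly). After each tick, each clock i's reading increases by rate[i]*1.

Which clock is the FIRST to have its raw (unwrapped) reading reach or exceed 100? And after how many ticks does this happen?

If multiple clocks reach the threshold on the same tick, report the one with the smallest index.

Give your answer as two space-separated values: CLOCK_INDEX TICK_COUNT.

Answer: 3 42

Derivation:
clock 0: start=45, rate=0.8, needs 100-45 = 55; ticks = ceil(55/0.8) = ceil(68.7500) = 69; reading at tick 69 = 45 + 0.8*69 = 100.2000
clock 1: start=13, rate=0.9, needs 100-13 = 87; ticks = ceil(87/0.9) = ceil(96.6667) = 97; reading at tick 97 = 13 + 0.9*97 = 100.3000
clock 2: start=3, rate=0.9, needs 100-3 = 97; ticks = ceil(97/0.9) = ceil(107.7778) = 108; reading at tick 108 = 3 + 0.9*108 = 100.2000
clock 3: start=37, rate=1.5, needs 100-37 = 63; ticks = ceil(63/1.5) = ceil(42.0000) = 42; reading at tick 42 = 37 + 1.5*42 = 100.0000
Minimum tick count = 42; winners = [3]; smallest index = 3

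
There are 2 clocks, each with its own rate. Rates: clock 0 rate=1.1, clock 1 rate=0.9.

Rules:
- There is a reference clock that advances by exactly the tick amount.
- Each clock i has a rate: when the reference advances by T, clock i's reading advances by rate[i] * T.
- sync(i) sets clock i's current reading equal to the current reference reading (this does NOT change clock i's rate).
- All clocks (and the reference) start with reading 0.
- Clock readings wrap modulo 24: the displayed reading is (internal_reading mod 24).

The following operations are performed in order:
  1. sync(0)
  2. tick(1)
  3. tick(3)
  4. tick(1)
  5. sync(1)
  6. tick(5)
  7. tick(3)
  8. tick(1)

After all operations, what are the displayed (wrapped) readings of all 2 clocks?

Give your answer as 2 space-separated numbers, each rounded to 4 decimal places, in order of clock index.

After op 1 sync(0): ref=0.0000 raw=[0.0000 0.0000]
After op 2 tick(1): ref=1.0000 raw=[1.1000 0.9000]
After op 3 tick(3): ref=4.0000 raw=[4.4000 3.6000]
After op 4 tick(1): ref=5.0000 raw=[5.5000 4.5000]
After op 5 sync(1): ref=5.0000 raw=[5.5000 5.0000]
After op 6 tick(5): ref=10.0000 raw=[11.0000 9.5000]
After op 7 tick(3): ref=13.0000 raw=[14.3000 12.2000]
After op 8 tick(1): ref=14.0000 raw=[15.4000 13.1000]
Wrap final raw readings (mod 24): 15.4000 mod 24 = 15.4000; 13.1000 mod 24 = 13.1000

Answer: 15.4000 13.1000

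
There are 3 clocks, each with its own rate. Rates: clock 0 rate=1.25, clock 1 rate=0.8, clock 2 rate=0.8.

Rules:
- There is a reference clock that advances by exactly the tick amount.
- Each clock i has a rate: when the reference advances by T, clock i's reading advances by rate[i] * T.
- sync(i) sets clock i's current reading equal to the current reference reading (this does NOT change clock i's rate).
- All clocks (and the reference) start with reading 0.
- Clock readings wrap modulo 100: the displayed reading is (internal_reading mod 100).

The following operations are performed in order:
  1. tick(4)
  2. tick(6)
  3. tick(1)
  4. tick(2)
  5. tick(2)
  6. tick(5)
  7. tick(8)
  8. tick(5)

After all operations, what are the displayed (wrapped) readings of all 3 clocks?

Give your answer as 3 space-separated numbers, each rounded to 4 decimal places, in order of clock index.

After op 1 tick(4): ref=4.0000 raw=[5.0000 3.2000 3.2000]
After op 2 tick(6): ref=10.0000 raw=[12.5000 8.0000 8.0000]
After op 3 tick(1): ref=11.0000 raw=[13.7500 8.8000 8.8000]
After op 4 tick(2): ref=13.0000 raw=[16.2500 10.4000 10.4000]
After op 5 tick(2): ref=15.0000 raw=[18.7500 12.0000 12.0000]
After op 6 tick(5): ref=20.0000 raw=[25.0000 16.0000 16.0000]
After op 7 tick(8): ref=28.0000 raw=[35.0000 22.4000 22.4000]
After op 8 tick(5): ref=33.0000 raw=[41.2500 26.4000 26.4000]
Wrap final raw readings (mod 100): 41.2500 mod 100 = 41.2500; 26.4000 mod 100 = 26.4000; 26.4000 mod 100 = 26.4000

Answer: 41.2500 26.4000 26.4000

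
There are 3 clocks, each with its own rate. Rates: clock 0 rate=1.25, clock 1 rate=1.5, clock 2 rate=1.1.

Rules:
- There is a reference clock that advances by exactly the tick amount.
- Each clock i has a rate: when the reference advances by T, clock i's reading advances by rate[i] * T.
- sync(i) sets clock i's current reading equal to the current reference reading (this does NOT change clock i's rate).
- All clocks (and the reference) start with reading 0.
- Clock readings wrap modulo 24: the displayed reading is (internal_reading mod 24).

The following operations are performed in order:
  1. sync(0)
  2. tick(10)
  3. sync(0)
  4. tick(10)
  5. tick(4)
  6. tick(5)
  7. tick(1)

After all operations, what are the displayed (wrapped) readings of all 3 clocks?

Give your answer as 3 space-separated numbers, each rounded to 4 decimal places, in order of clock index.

Answer: 11.0000 21.0000 9.0000

Derivation:
After op 1 sync(0): ref=0.0000 raw=[0.0000 0.0000 0.0000]
After op 2 tick(10): ref=10.0000 raw=[12.5000 15.0000 11.0000]
After op 3 sync(0): ref=10.0000 raw=[10.0000 15.0000 11.0000]
After op 4 tick(10): ref=20.0000 raw=[22.5000 30.0000 22.0000]
After op 5 tick(4): ref=24.0000 raw=[27.5000 36.0000 26.4000]
After op 6 tick(5): ref=29.0000 raw=[33.7500 43.5000 31.9000]
After op 7 tick(1): ref=30.0000 raw=[35.0000 45.0000 33.0000]
Wrap final raw readings (mod 24): 35.0000 mod 24 = 11.0000; 45.0000 mod 24 = 21.0000; 33.0000 mod 24 = 9.0000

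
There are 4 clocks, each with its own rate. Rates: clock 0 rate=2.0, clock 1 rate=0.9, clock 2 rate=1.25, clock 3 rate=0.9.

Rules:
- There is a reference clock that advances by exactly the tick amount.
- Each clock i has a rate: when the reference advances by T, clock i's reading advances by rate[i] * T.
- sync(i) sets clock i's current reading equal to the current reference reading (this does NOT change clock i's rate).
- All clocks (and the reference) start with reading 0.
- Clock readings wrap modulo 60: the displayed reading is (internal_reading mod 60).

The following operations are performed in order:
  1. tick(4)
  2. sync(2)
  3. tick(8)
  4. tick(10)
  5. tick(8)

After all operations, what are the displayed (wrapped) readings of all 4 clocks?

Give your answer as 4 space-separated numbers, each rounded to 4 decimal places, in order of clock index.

After op 1 tick(4): ref=4.0000 raw=[8.0000 3.6000 5.0000 3.6000]
After op 2 sync(2): ref=4.0000 raw=[8.0000 3.6000 4.0000 3.6000]
After op 3 tick(8): ref=12.0000 raw=[24.0000 10.8000 14.0000 10.8000]
After op 4 tick(10): ref=22.0000 raw=[44.0000 19.8000 26.5000 19.8000]
After op 5 tick(8): ref=30.0000 raw=[60.0000 27.0000 36.5000 27.0000]
Wrap final raw readings (mod 60): 60.0000 mod 60 = 0.0000; 27.0000 mod 60 = 27.0000; 36.5000 mod 60 = 36.5000; 27.0000 mod 60 = 27.0000

Answer: 0.0000 27.0000 36.5000 27.0000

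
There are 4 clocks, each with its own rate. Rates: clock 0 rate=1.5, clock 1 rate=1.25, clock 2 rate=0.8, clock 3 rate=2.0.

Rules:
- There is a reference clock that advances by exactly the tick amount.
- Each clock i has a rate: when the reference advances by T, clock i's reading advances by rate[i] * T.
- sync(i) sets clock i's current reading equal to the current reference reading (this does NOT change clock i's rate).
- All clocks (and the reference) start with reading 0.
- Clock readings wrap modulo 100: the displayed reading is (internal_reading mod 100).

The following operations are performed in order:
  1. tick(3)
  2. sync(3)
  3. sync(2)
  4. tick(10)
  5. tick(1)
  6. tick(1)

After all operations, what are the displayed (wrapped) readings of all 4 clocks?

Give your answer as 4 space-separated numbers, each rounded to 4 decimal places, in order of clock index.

After op 1 tick(3): ref=3.0000 raw=[4.5000 3.7500 2.4000 6.0000]
After op 2 sync(3): ref=3.0000 raw=[4.5000 3.7500 2.4000 3.0000]
After op 3 sync(2): ref=3.0000 raw=[4.5000 3.7500 3.0000 3.0000]
After op 4 tick(10): ref=13.0000 raw=[19.5000 16.2500 11.0000 23.0000]
After op 5 tick(1): ref=14.0000 raw=[21.0000 17.5000 11.8000 25.0000]
After op 6 tick(1): ref=15.0000 raw=[22.5000 18.7500 12.6000 27.0000]
Wrap final raw readings (mod 100): 22.5000 mod 100 = 22.5000; 18.7500 mod 100 = 18.7500; 12.6000 mod 100 = 12.6000; 27.0000 mod 100 = 27.0000

Answer: 22.5000 18.7500 12.6000 27.0000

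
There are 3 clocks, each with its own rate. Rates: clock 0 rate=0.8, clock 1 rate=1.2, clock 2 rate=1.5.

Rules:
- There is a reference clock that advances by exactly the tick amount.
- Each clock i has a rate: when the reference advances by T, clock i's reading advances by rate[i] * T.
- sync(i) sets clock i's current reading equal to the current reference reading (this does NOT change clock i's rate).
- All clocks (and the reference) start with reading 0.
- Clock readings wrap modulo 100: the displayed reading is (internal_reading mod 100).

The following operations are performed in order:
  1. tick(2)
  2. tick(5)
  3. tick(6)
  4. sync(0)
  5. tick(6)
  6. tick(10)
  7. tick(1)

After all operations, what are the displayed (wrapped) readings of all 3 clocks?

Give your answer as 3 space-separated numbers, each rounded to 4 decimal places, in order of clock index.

Answer: 26.6000 36.0000 45.0000

Derivation:
After op 1 tick(2): ref=2.0000 raw=[1.6000 2.4000 3.0000]
After op 2 tick(5): ref=7.0000 raw=[5.6000 8.4000 10.5000]
After op 3 tick(6): ref=13.0000 raw=[10.4000 15.6000 19.5000]
After op 4 sync(0): ref=13.0000 raw=[13.0000 15.6000 19.5000]
After op 5 tick(6): ref=19.0000 raw=[17.8000 22.8000 28.5000]
After op 6 tick(10): ref=29.0000 raw=[25.8000 34.8000 43.5000]
After op 7 tick(1): ref=30.0000 raw=[26.6000 36.0000 45.0000]
Wrap final raw readings (mod 100): 26.6000 mod 100 = 26.6000; 36.0000 mod 100 = 36.0000; 45.0000 mod 100 = 45.0000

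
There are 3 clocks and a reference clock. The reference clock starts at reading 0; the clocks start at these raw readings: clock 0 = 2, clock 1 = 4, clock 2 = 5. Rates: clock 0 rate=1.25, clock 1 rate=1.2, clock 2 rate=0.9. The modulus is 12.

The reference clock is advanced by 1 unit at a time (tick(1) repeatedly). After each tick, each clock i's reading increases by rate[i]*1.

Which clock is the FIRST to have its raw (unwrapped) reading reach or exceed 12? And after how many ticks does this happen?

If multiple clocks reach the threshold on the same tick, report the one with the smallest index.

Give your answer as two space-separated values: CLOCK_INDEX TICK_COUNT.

Answer: 1 7

Derivation:
clock 0: start=2, rate=1.25, needs 12-2 = 10; ticks = ceil(10/1.25) = ceil(8.0000) = 8; reading at tick 8 = 2 + 1.25*8 = 12.0000
clock 1: start=4, rate=1.2, needs 12-4 = 8; ticks = ceil(8/1.2) = ceil(6.6667) = 7; reading at tick 7 = 4 + 1.2*7 = 12.4000
clock 2: start=5, rate=0.9, needs 12-5 = 7; ticks = ceil(7/0.9) = ceil(7.7778) = 8; reading at tick 8 = 5 + 0.9*8 = 12.2000
Minimum tick count = 7; winners = [1]; smallest index = 1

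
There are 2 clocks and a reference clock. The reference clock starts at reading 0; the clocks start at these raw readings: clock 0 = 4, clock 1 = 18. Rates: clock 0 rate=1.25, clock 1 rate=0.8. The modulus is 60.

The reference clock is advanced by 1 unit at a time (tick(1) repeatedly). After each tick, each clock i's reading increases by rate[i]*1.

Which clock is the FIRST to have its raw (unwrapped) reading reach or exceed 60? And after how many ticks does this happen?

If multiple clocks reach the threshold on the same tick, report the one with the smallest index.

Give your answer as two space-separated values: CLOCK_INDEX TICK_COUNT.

Answer: 0 45

Derivation:
clock 0: start=4, rate=1.25, needs 60-4 = 56; ticks = ceil(56/1.25) = ceil(44.8000) = 45; reading at tick 45 = 4 + 1.25*45 = 60.2500
clock 1: start=18, rate=0.8, needs 60-18 = 42; ticks = ceil(42/0.8) = ceil(52.5000) = 53; reading at tick 53 = 18 + 0.8*53 = 60.4000
Minimum tick count = 45; winners = [0]; smallest index = 0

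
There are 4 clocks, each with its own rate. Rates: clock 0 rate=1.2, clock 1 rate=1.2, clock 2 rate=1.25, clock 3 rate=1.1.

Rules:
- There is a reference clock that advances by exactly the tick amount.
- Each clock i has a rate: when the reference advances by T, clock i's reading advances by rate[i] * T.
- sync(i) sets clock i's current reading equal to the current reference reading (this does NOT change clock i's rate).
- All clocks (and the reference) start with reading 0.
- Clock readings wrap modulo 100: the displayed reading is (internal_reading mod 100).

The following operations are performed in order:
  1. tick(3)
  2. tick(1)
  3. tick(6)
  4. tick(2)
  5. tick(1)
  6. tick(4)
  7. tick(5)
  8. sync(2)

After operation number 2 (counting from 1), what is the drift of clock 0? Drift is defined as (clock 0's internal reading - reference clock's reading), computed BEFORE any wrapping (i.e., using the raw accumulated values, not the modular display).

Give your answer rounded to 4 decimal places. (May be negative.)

After op 1 tick(3): ref=3.0000 raw=[3.6000 3.6000 3.7500 3.3000]
After op 2 tick(1): ref=4.0000 raw=[4.8000 4.8000 5.0000 4.4000]
Drift of clock 0 after op 2: 4.8000 - 4.0000 = 0.8000

Answer: 0.8000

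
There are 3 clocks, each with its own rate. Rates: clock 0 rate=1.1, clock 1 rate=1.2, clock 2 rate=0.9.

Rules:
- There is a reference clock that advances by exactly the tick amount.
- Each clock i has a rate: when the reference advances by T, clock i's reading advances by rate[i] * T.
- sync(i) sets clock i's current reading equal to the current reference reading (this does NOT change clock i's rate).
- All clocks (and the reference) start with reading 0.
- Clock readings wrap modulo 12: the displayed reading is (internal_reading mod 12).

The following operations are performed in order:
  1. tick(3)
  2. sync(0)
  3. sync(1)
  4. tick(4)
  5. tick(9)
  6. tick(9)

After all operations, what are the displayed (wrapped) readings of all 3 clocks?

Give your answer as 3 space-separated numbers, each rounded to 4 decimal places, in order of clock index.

Answer: 3.2000 5.4000 10.5000

Derivation:
After op 1 tick(3): ref=3.0000 raw=[3.3000 3.6000 2.7000]
After op 2 sync(0): ref=3.0000 raw=[3.0000 3.6000 2.7000]
After op 3 sync(1): ref=3.0000 raw=[3.0000 3.0000 2.7000]
After op 4 tick(4): ref=7.0000 raw=[7.4000 7.8000 6.3000]
After op 5 tick(9): ref=16.0000 raw=[17.3000 18.6000 14.4000]
After op 6 tick(9): ref=25.0000 raw=[27.2000 29.4000 22.5000]
Wrap final raw readings (mod 12): 27.2000 mod 12 = 3.2000; 29.4000 mod 12 = 5.4000; 22.5000 mod 12 = 10.5000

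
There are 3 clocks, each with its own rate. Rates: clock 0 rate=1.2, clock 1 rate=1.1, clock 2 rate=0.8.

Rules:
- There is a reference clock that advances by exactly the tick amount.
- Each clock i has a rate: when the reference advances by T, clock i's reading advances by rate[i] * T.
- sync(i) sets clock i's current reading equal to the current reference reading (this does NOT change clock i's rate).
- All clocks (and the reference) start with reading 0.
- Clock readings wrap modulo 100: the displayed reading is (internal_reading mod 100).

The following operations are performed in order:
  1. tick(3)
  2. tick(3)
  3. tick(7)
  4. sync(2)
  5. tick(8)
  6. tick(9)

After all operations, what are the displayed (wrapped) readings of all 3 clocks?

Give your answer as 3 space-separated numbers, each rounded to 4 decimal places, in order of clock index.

Answer: 36.0000 33.0000 26.6000

Derivation:
After op 1 tick(3): ref=3.0000 raw=[3.6000 3.3000 2.4000]
After op 2 tick(3): ref=6.0000 raw=[7.2000 6.6000 4.8000]
After op 3 tick(7): ref=13.0000 raw=[15.6000 14.3000 10.4000]
After op 4 sync(2): ref=13.0000 raw=[15.6000 14.3000 13.0000]
After op 5 tick(8): ref=21.0000 raw=[25.2000 23.1000 19.4000]
After op 6 tick(9): ref=30.0000 raw=[36.0000 33.0000 26.6000]
Wrap final raw readings (mod 100): 36.0000 mod 100 = 36.0000; 33.0000 mod 100 = 33.0000; 26.6000 mod 100 = 26.6000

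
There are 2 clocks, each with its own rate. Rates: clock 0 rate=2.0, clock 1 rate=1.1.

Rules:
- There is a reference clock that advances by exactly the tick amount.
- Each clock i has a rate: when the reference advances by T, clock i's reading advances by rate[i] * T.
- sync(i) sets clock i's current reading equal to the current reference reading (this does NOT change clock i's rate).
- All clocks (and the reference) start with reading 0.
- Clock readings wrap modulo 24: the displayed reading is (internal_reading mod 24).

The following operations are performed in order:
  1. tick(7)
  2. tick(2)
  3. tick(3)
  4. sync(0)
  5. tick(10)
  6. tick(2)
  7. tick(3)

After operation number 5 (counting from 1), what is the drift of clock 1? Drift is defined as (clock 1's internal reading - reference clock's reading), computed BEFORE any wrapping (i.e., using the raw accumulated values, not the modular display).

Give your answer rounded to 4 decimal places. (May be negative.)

Answer: 2.2000

Derivation:
After op 1 tick(7): ref=7.0000 raw=[14.0000 7.7000]
After op 2 tick(2): ref=9.0000 raw=[18.0000 9.9000]
After op 3 tick(3): ref=12.0000 raw=[24.0000 13.2000]
After op 4 sync(0): ref=12.0000 raw=[12.0000 13.2000]
After op 5 tick(10): ref=22.0000 raw=[32.0000 24.2000]
Drift of clock 1 after op 5: 24.2000 - 22.0000 = 2.2000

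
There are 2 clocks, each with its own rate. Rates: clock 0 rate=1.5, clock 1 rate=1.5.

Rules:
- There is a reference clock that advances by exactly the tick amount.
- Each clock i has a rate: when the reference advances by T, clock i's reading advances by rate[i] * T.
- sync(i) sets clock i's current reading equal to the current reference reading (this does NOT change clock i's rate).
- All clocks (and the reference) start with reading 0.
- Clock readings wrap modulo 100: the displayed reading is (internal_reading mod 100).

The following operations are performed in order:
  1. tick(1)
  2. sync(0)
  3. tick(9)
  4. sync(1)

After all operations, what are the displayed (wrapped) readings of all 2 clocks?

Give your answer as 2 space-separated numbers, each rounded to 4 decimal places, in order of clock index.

Answer: 14.5000 10.0000

Derivation:
After op 1 tick(1): ref=1.0000 raw=[1.5000 1.5000]
After op 2 sync(0): ref=1.0000 raw=[1.0000 1.5000]
After op 3 tick(9): ref=10.0000 raw=[14.5000 15.0000]
After op 4 sync(1): ref=10.0000 raw=[14.5000 10.0000]
Wrap final raw readings (mod 100): 14.5000 mod 100 = 14.5000; 10.0000 mod 100 = 10.0000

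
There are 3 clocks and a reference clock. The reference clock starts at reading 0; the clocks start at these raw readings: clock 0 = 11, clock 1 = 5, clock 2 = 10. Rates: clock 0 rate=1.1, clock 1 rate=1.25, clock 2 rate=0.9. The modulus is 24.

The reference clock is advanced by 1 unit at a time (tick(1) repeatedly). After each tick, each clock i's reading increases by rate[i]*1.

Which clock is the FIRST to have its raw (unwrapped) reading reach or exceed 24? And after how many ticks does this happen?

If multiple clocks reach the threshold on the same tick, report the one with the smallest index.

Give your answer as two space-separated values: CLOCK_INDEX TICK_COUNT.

Answer: 0 12

Derivation:
clock 0: start=11, rate=1.1, needs 24-11 = 13; ticks = ceil(13/1.1) = ceil(11.8182) = 12; reading at tick 12 = 11 + 1.1*12 = 24.2000
clock 1: start=5, rate=1.25, needs 24-5 = 19; ticks = ceil(19/1.25) = ceil(15.2000) = 16; reading at tick 16 = 5 + 1.25*16 = 25.0000
clock 2: start=10, rate=0.9, needs 24-10 = 14; ticks = ceil(14/0.9) = ceil(15.5556) = 16; reading at tick 16 = 10 + 0.9*16 = 24.4000
Minimum tick count = 12; winners = [0]; smallest index = 0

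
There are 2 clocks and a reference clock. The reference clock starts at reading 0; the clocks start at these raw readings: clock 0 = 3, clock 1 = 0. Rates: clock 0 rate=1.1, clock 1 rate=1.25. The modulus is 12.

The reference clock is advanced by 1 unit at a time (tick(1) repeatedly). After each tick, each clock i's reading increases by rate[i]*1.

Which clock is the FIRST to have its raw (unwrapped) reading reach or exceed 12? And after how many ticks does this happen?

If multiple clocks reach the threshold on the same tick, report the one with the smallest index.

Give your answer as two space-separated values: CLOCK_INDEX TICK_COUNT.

Answer: 0 9

Derivation:
clock 0: start=3, rate=1.1, needs 12-3 = 9; ticks = ceil(9/1.1) = ceil(8.1818) = 9; reading at tick 9 = 3 + 1.1*9 = 12.9000
clock 1: start=0, rate=1.25, needs 12-0 = 12; ticks = ceil(12/1.25) = ceil(9.6000) = 10; reading at tick 10 = 0 + 1.25*10 = 12.5000
Minimum tick count = 9; winners = [0]; smallest index = 0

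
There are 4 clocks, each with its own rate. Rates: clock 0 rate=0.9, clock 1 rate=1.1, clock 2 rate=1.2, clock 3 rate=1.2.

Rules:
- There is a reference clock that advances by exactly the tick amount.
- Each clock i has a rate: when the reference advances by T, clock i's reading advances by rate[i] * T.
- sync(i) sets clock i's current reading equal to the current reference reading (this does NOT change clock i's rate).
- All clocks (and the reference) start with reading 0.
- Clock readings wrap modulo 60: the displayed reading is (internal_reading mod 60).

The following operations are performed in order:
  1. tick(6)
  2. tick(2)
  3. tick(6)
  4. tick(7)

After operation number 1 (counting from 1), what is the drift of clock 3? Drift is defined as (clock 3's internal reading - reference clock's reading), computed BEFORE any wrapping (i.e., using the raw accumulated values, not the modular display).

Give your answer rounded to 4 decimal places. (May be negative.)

After op 1 tick(6): ref=6.0000 raw=[5.4000 6.6000 7.2000 7.2000]
Drift of clock 3 after op 1: 7.2000 - 6.0000 = 1.2000

Answer: 1.2000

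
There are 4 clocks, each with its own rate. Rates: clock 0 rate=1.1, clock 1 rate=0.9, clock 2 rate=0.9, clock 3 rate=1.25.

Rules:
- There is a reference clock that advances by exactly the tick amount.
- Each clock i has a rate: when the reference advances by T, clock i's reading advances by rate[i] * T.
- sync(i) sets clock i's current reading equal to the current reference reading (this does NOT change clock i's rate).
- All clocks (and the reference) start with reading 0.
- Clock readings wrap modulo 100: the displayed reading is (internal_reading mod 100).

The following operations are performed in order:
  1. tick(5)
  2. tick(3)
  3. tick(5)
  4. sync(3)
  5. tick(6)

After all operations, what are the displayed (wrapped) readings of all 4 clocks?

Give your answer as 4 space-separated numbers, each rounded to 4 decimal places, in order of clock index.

Answer: 20.9000 17.1000 17.1000 20.5000

Derivation:
After op 1 tick(5): ref=5.0000 raw=[5.5000 4.5000 4.5000 6.2500]
After op 2 tick(3): ref=8.0000 raw=[8.8000 7.2000 7.2000 10.0000]
After op 3 tick(5): ref=13.0000 raw=[14.3000 11.7000 11.7000 16.2500]
After op 4 sync(3): ref=13.0000 raw=[14.3000 11.7000 11.7000 13.0000]
After op 5 tick(6): ref=19.0000 raw=[20.9000 17.1000 17.1000 20.5000]
Wrap final raw readings (mod 100): 20.9000 mod 100 = 20.9000; 17.1000 mod 100 = 17.1000; 17.1000 mod 100 = 17.1000; 20.5000 mod 100 = 20.5000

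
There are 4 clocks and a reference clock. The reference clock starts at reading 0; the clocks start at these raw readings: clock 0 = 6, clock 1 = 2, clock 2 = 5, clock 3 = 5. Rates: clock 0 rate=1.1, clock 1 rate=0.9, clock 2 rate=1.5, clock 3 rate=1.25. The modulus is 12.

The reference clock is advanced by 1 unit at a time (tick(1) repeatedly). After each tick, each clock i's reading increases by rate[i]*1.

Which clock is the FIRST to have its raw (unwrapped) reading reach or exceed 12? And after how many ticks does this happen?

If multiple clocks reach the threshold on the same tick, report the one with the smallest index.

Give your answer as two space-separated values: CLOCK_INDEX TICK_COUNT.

clock 0: start=6, rate=1.1, needs 12-6 = 6; ticks = ceil(6/1.1) = ceil(5.4545) = 6; reading at tick 6 = 6 + 1.1*6 = 12.6000
clock 1: start=2, rate=0.9, needs 12-2 = 10; ticks = ceil(10/0.9) = ceil(11.1111) = 12; reading at tick 12 = 2 + 0.9*12 = 12.8000
clock 2: start=5, rate=1.5, needs 12-5 = 7; ticks = ceil(7/1.5) = ceil(4.6667) = 5; reading at tick 5 = 5 + 1.5*5 = 12.5000
clock 3: start=5, rate=1.25, needs 12-5 = 7; ticks = ceil(7/1.25) = ceil(5.6000) = 6; reading at tick 6 = 5 + 1.25*6 = 12.5000
Minimum tick count = 5; winners = [2]; smallest index = 2

Answer: 2 5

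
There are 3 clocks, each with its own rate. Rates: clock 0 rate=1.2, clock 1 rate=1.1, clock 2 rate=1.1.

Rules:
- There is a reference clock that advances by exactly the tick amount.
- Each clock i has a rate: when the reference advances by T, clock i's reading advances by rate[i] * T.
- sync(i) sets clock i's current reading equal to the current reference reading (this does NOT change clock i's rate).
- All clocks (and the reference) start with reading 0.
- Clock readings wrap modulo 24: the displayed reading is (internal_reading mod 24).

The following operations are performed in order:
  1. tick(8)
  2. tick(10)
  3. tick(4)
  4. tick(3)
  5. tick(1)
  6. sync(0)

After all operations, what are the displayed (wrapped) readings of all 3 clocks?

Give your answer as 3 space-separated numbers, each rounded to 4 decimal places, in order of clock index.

Answer: 2.0000 4.6000 4.6000

Derivation:
After op 1 tick(8): ref=8.0000 raw=[9.6000 8.8000 8.8000]
After op 2 tick(10): ref=18.0000 raw=[21.6000 19.8000 19.8000]
After op 3 tick(4): ref=22.0000 raw=[26.4000 24.2000 24.2000]
After op 4 tick(3): ref=25.0000 raw=[30.0000 27.5000 27.5000]
After op 5 tick(1): ref=26.0000 raw=[31.2000 28.6000 28.6000]
After op 6 sync(0): ref=26.0000 raw=[26.0000 28.6000 28.6000]
Wrap final raw readings (mod 24): 26.0000 mod 24 = 2.0000; 28.6000 mod 24 = 4.6000; 28.6000 mod 24 = 4.6000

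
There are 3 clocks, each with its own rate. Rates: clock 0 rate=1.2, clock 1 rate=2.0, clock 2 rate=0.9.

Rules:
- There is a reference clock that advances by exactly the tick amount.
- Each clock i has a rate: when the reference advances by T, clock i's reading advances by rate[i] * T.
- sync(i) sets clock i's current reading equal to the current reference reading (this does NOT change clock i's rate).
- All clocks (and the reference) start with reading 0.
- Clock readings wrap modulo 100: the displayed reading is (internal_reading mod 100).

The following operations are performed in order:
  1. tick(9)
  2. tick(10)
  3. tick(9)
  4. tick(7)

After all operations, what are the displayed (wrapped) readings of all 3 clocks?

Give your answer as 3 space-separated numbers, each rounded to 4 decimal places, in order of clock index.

Answer: 42.0000 70.0000 31.5000

Derivation:
After op 1 tick(9): ref=9.0000 raw=[10.8000 18.0000 8.1000]
After op 2 tick(10): ref=19.0000 raw=[22.8000 38.0000 17.1000]
After op 3 tick(9): ref=28.0000 raw=[33.6000 56.0000 25.2000]
After op 4 tick(7): ref=35.0000 raw=[42.0000 70.0000 31.5000]
Wrap final raw readings (mod 100): 42.0000 mod 100 = 42.0000; 70.0000 mod 100 = 70.0000; 31.5000 mod 100 = 31.5000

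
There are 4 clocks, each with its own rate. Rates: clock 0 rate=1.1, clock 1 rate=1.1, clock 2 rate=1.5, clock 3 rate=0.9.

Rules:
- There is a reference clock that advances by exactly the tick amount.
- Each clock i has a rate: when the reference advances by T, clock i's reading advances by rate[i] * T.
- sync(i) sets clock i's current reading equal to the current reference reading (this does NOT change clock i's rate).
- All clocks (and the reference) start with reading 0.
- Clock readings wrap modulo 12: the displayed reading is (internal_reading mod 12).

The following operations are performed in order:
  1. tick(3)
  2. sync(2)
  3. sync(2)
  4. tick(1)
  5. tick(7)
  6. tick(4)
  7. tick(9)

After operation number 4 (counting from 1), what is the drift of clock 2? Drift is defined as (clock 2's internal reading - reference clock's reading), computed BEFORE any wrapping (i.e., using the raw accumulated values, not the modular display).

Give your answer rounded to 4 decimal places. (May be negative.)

After op 1 tick(3): ref=3.0000 raw=[3.3000 3.3000 4.5000 2.7000]
After op 2 sync(2): ref=3.0000 raw=[3.3000 3.3000 3.0000 2.7000]
After op 3 sync(2): ref=3.0000 raw=[3.3000 3.3000 3.0000 2.7000]
After op 4 tick(1): ref=4.0000 raw=[4.4000 4.4000 4.5000 3.6000]
Drift of clock 2 after op 4: 4.5000 - 4.0000 = 0.5000

Answer: 0.5000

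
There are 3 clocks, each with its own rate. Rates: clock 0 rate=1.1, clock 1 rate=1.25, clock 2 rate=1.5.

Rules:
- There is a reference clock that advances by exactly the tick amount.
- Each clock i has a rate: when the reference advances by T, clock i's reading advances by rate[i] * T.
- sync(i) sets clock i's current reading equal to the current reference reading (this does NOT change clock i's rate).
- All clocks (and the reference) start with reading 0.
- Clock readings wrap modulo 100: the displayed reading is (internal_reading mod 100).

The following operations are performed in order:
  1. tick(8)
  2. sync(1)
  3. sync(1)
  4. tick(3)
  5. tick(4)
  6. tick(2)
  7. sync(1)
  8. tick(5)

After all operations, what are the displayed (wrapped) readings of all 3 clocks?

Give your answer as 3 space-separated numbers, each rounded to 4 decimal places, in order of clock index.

Answer: 24.2000 23.2500 33.0000

Derivation:
After op 1 tick(8): ref=8.0000 raw=[8.8000 10.0000 12.0000]
After op 2 sync(1): ref=8.0000 raw=[8.8000 8.0000 12.0000]
After op 3 sync(1): ref=8.0000 raw=[8.8000 8.0000 12.0000]
After op 4 tick(3): ref=11.0000 raw=[12.1000 11.7500 16.5000]
After op 5 tick(4): ref=15.0000 raw=[16.5000 16.7500 22.5000]
After op 6 tick(2): ref=17.0000 raw=[18.7000 19.2500 25.5000]
After op 7 sync(1): ref=17.0000 raw=[18.7000 17.0000 25.5000]
After op 8 tick(5): ref=22.0000 raw=[24.2000 23.2500 33.0000]
Wrap final raw readings (mod 100): 24.2000 mod 100 = 24.2000; 23.2500 mod 100 = 23.2500; 33.0000 mod 100 = 33.0000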